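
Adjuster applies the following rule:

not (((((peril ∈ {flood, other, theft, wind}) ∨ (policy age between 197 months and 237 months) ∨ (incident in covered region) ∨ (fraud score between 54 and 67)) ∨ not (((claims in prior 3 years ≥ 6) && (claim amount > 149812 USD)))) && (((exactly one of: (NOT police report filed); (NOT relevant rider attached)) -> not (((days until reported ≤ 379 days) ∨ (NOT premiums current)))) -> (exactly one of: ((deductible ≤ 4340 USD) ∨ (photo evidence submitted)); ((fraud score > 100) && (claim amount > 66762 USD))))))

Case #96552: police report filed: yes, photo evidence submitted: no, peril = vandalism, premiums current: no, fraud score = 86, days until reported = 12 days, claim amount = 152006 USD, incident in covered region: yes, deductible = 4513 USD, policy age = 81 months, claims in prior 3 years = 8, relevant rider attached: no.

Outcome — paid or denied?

Atomic conditions:
  peril ∈ {flood, other, theft, wind}: vandalism is not in the set → false
  policy age between 197 months and 237 months: 81 in [197, 237] is false
  incident in covered region: yes → true
  fraud score between 54 and 67: 86 in [54, 67] is false
  claims in prior 3 years ≥ 6: 8 ≥ 6 is true
  claim amount > 149812 USD: 152006 > 149812 is true
  NOT police report filed: yes → false
  NOT relevant rider attached: no → true
  days until reported ≤ 379 days: 12 ≤ 379 is true
  NOT premiums current: no → true
  deductible ≤ 4340 USD: 4513 ≤ 4340 is false
  photo evidence submitted: no → false
  fraud score > 100: 86 > 100 is false
  claim amount > 66762 USD: 152006 > 66762 is true
Combine:
[1.1.1] false OR false OR true OR false = true
[1.1.2.1] true AND true = true
[1.1.2] NOT true = false
[1.1] true OR false = true
[1.2.1.1] exactly-one(false, true) = true
[1.2.1.2.1] true OR true = true
[1.2.1.2] NOT true = false
[1.2.1] true → false = false
[1.2.2.1] false OR false = false
[1.2.2.2] false AND true = false
[1.2.2] exactly-one(false, false) = false
[1.2] false → false (antecedent false ⇒ implication holds) = true
[1] true AND true = true
[root] NOT true = false
Overall: false → denied

Denied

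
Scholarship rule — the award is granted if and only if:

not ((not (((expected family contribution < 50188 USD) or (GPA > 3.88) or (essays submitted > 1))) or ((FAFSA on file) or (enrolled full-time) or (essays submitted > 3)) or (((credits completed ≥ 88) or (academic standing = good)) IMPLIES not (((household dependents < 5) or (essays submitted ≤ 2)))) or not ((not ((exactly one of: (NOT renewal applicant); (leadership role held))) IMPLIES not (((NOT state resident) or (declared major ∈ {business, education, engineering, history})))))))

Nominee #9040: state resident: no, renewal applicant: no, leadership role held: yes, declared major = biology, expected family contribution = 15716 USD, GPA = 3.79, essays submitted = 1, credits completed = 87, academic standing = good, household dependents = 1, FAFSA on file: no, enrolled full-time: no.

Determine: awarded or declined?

Atomic conditions:
  expected family contribution < 50188 USD: 15716 < 50188 is true
  GPA > 3.88: 3.79 > 3.88 is false
  essays submitted > 1: 1 > 1 is false
  FAFSA on file: no → false
  enrolled full-time: no → false
  essays submitted > 3: 1 > 3 is false
  credits completed ≥ 88: 87 ≥ 88 is false
  academic standing = good: good == good is true
  household dependents < 5: 1 < 5 is true
  essays submitted ≤ 2: 1 ≤ 2 is true
  NOT renewal applicant: no → true
  leadership role held: yes → true
  NOT state resident: no → true
  declared major ∈ {business, education, engineering, history}: biology is not in the set → false
Combine:
[1.1.1] true OR false OR false = true
[1.1] NOT true = false
[1.2] false OR false OR false = false
[1.3.1] false OR true = true
[1.3.2.1] true OR true = true
[1.3.2] NOT true = false
[1.3] true → false = false
[1.4.1.1.1] exactly-one(true, true) = false
[1.4.1.1] NOT false = true
[1.4.1.2.1] true OR false = true
[1.4.1.2] NOT true = false
[1.4.1] true → false = false
[1.4] NOT false = true
[1] false OR false OR false OR true = true
[root] NOT true = false
Overall: false → declined

Declined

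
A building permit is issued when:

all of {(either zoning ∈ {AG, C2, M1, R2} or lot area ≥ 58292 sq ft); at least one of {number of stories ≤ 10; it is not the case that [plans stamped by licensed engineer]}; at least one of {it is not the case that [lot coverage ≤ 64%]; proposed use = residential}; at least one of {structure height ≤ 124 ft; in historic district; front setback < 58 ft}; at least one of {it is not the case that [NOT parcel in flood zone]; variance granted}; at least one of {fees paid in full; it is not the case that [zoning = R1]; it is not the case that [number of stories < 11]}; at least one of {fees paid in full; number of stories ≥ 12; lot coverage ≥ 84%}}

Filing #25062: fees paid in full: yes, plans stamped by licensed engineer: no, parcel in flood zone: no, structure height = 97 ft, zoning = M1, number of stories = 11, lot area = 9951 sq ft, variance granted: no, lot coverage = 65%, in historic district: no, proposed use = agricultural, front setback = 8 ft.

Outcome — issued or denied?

Atomic conditions:
  zoning ∈ {AG, C2, M1, R2}: M1 is in the set → true
  lot area ≥ 58292 sq ft: 9951 ≥ 58292 is false
  number of stories ≤ 10: 11 ≤ 10 is false
  plans stamped by licensed engineer: no → false
  lot coverage ≤ 64%: 65 ≤ 64 is false
  proposed use = residential: agricultural == residential is false
  structure height ≤ 124 ft: 97 ≤ 124 is true
  in historic district: no → false
  front setback < 58 ft: 8 < 58 is true
  NOT parcel in flood zone: no → true
  variance granted: no → false
  fees paid in full: yes → true
  zoning = R1: M1 == R1 is false
  number of stories < 11: 11 < 11 is false
  number of stories ≥ 12: 11 ≥ 12 is false
  lot coverage ≥ 84%: 65 ≥ 84 is false
Combine:
[1] true OR false = true
[2.2] NOT false = true
[2] false OR true = true
[3.1] NOT false = true
[3] true OR false = true
[4] true OR false OR true = true
[5.1] NOT true = false
[5] false OR false = false
[6.2] NOT false = true
[6.3] NOT false = true
[6] true OR true OR true = true
[7] true OR false OR false = true
[root] true AND true AND true AND true AND false AND true AND true = false
Overall: false → denied

Denied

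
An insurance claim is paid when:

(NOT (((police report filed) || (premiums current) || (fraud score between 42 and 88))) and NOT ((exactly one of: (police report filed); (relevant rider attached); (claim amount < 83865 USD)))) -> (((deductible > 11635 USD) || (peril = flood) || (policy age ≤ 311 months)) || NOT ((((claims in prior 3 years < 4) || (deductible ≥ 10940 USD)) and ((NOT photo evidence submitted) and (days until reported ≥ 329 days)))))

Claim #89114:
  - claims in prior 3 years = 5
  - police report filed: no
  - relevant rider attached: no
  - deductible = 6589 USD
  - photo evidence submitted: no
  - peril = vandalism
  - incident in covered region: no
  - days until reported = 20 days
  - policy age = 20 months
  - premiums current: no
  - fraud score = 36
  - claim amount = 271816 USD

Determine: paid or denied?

Paid

Atomic conditions:
  police report filed: no → false
  premiums current: no → false
  fraud score between 42 and 88: 36 in [42, 88] is false
  relevant rider attached: no → false
  claim amount < 83865 USD: 271816 < 83865 is false
  deductible > 11635 USD: 6589 > 11635 is false
  peril = flood: vandalism == flood is false
  policy age ≤ 311 months: 20 ≤ 311 is true
  claims in prior 3 years < 4: 5 < 4 is false
  deductible ≥ 10940 USD: 6589 ≥ 10940 is false
  NOT photo evidence submitted: no → true
  days until reported ≥ 329 days: 20 ≥ 329 is false
Combine:
[1.1.1] false OR false OR false = false
[1.1] NOT false = true
[1.2.1] exactly-one(false, false, false) = false
[1.2] NOT false = true
[1] true AND true = true
[2.1] false OR false OR true = true
[2.2.1.1] false OR false = false
[2.2.1.2] true AND false = false
[2.2.1] false AND false = false
[2.2] NOT false = true
[2] true OR true = true
[root] true → true = true
Overall: true → paid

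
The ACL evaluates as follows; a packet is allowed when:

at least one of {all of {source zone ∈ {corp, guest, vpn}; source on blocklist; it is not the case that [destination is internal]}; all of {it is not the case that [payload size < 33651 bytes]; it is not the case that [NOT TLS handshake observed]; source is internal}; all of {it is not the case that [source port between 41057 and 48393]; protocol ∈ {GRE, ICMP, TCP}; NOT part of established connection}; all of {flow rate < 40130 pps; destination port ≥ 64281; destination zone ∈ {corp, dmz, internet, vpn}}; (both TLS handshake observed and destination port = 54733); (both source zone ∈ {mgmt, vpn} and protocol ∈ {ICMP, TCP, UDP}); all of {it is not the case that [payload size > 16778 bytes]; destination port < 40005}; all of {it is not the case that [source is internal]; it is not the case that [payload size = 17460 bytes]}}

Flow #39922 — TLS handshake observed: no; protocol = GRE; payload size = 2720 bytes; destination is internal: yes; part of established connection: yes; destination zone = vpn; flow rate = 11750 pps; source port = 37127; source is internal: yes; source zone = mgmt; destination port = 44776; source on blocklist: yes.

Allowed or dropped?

Dropped

Atomic conditions:
  source zone ∈ {corp, guest, vpn}: mgmt is not in the set → false
  source on blocklist: yes → true
  destination is internal: yes → true
  payload size < 33651 bytes: 2720 < 33651 is true
  NOT TLS handshake observed: no → true
  source is internal: yes → true
  source port between 41057 and 48393: 37127 in [41057, 48393] is false
  protocol ∈ {GRE, ICMP, TCP}: GRE is in the set → true
  NOT part of established connection: yes → false
  flow rate < 40130 pps: 11750 < 40130 is true
  destination port ≥ 64281: 44776 ≥ 64281 is false
  destination zone ∈ {corp, dmz, internet, vpn}: vpn is in the set → true
  TLS handshake observed: no → false
  destination port = 54733: 44776 == 54733 is false
  source zone ∈ {mgmt, vpn}: mgmt is in the set → true
  protocol ∈ {ICMP, TCP, UDP}: GRE is not in the set → false
  payload size > 16778 bytes: 2720 > 16778 is false
  destination port < 40005: 44776 < 40005 is false
  payload size = 17460 bytes: 2720 == 17460 is false
Combine:
[1.3] NOT true = false
[1] false AND true AND false = false
[2.1] NOT true = false
[2.2] NOT true = false
[2] false AND false AND true = false
[3.1] NOT false = true
[3] true AND true AND false = false
[4] true AND false AND true = false
[5] false AND false = false
[6] true AND false = false
[7.1] NOT false = true
[7] true AND false = false
[8.1] NOT true = false
[8.2] NOT false = true
[8] false AND true = false
[root] false OR false OR false OR false OR false OR false OR false OR false = false
Overall: false → dropped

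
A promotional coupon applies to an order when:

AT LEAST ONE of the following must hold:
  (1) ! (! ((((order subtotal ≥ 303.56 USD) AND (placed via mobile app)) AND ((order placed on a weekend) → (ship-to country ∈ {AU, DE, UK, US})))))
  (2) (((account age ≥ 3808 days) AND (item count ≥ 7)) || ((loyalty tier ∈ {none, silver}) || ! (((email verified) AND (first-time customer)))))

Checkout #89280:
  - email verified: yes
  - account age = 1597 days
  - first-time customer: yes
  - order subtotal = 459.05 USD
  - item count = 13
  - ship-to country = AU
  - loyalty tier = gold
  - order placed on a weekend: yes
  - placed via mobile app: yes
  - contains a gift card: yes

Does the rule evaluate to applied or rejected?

Applied

Atomic conditions:
  order subtotal ≥ 303.56 USD: 459.05 ≥ 303.56 is true
  placed via mobile app: yes → true
  order placed on a weekend: yes → true
  ship-to country ∈ {AU, DE, UK, US}: AU is in the set → true
  account age ≥ 3808 days: 1597 ≥ 3808 is false
  item count ≥ 7: 13 ≥ 7 is true
  loyalty tier ∈ {none, silver}: gold is not in the set → false
  email verified: yes → true
  first-time customer: yes → true
Combine:
[1.1.1.1] true AND true = true
[1.1.1.2] true → true = true
[1.1.1] true AND true = true
[1.1] NOT true = false
[1] NOT false = true
[2.1] false AND true = false
[2.2.2.1] true AND true = true
[2.2.2] NOT true = false
[2.2] false OR false = false
[2] false OR false = false
[root] true OR false = true
Overall: true → applied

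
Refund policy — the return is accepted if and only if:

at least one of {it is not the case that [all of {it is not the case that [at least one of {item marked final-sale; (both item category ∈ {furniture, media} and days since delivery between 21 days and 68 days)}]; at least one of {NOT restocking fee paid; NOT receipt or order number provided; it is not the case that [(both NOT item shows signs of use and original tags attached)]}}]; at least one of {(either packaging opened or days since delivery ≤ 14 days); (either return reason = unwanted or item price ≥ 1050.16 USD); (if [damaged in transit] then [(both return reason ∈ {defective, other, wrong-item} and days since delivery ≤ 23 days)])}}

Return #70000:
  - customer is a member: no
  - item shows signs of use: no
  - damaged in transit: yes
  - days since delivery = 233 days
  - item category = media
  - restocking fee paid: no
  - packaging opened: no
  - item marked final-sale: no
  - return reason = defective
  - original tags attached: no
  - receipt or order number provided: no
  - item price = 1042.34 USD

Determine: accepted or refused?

Refused

Atomic conditions:
  item marked final-sale: no → false
  item category ∈ {furniture, media}: media is in the set → true
  days since delivery between 21 days and 68 days: 233 in [21, 68] is false
  NOT restocking fee paid: no → true
  NOT receipt or order number provided: no → true
  NOT item shows signs of use: no → true
  original tags attached: no → false
  packaging opened: no → false
  days since delivery ≤ 14 days: 233 ≤ 14 is false
  return reason = unwanted: defective == unwanted is false
  item price ≥ 1050.16 USD: 1042.34 ≥ 1050.16 is false
  damaged in transit: yes → true
  return reason ∈ {defective, other, wrong-item}: defective is in the set → true
  days since delivery ≤ 23 days: 233 ≤ 23 is false
Combine:
[1.1.1.1.2] true AND false = false
[1.1.1.1] false OR false = false
[1.1.1] NOT false = true
[1.1.2.3.1] true AND false = false
[1.1.2.3] NOT false = true
[1.1.2] true OR true OR true = true
[1.1] true AND true = true
[1] NOT true = false
[2.1] false OR false = false
[2.2] false OR false = false
[2.3.2] true AND false = false
[2.3] true → false = false
[2] false OR false OR false = false
[root] false OR false = false
Overall: false → refused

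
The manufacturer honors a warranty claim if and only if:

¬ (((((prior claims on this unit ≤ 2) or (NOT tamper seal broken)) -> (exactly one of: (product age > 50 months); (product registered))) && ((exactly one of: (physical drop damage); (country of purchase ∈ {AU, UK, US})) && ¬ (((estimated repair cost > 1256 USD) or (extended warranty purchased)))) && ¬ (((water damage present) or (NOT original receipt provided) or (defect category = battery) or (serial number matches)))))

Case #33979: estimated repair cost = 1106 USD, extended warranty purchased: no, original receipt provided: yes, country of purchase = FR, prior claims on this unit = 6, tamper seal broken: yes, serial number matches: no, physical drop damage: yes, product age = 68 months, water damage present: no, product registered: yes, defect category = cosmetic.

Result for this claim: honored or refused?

Refused

Atomic conditions:
  prior claims on this unit ≤ 2: 6 ≤ 2 is false
  NOT tamper seal broken: yes → false
  product age > 50 months: 68 > 50 is true
  product registered: yes → true
  physical drop damage: yes → true
  country of purchase ∈ {AU, UK, US}: FR is not in the set → false
  estimated repair cost > 1256 USD: 1106 > 1256 is false
  extended warranty purchased: no → false
  water damage present: no → false
  NOT original receipt provided: yes → false
  defect category = battery: cosmetic == battery is false
  serial number matches: no → false
Combine:
[1.1.1] false OR false = false
[1.1.2] exactly-one(true, true) = false
[1.1] false → false (antecedent false ⇒ implication holds) = true
[1.2.1] exactly-one(true, false) = true
[1.2.2.1] false OR false = false
[1.2.2] NOT false = true
[1.2] true AND true = true
[1.3.1] false OR false OR false OR false = false
[1.3] NOT false = true
[1] true AND true AND true = true
[root] NOT true = false
Overall: false → refused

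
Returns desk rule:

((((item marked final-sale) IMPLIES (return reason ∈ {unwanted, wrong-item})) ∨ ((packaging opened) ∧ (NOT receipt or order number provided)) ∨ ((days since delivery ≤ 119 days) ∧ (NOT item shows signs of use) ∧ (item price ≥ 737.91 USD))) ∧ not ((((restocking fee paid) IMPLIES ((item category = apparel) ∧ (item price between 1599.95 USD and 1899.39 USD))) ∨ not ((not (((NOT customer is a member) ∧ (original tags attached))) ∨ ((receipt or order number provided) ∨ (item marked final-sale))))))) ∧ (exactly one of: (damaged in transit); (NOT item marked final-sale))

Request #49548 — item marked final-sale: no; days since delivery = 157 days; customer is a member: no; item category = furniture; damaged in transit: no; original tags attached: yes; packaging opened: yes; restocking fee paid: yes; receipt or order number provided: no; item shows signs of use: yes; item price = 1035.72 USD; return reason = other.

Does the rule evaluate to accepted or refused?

Atomic conditions:
  item marked final-sale: no → false
  return reason ∈ {unwanted, wrong-item}: other is not in the set → false
  packaging opened: yes → true
  NOT receipt or order number provided: no → true
  days since delivery ≤ 119 days: 157 ≤ 119 is false
  NOT item shows signs of use: yes → false
  item price ≥ 737.91 USD: 1035.72 ≥ 737.91 is true
  restocking fee paid: yes → true
  item category = apparel: furniture == apparel is false
  item price between 1599.95 USD and 1899.39 USD: 1035.72 in [1599.95, 1899.39] is false
  NOT customer is a member: no → true
  original tags attached: yes → true
  receipt or order number provided: no → false
  damaged in transit: no → false
  NOT item marked final-sale: no → true
Combine:
[1.1.1] false → false (antecedent false ⇒ implication holds) = true
[1.1.2] true AND true = true
[1.1.3] false AND false AND true = false
[1.1] true OR true OR false = true
[1.2.1.1.2] false AND false = false
[1.2.1.1] true → false = false
[1.2.1.2.1.1.1] true AND true = true
[1.2.1.2.1.1] NOT true = false
[1.2.1.2.1.2] false OR false = false
[1.2.1.2.1] false OR false = false
[1.2.1.2] NOT false = true
[1.2.1] false OR true = true
[1.2] NOT true = false
[1] true AND false = false
[2] exactly-one(false, true) = true
[root] false AND true = false
Overall: false → refused

Refused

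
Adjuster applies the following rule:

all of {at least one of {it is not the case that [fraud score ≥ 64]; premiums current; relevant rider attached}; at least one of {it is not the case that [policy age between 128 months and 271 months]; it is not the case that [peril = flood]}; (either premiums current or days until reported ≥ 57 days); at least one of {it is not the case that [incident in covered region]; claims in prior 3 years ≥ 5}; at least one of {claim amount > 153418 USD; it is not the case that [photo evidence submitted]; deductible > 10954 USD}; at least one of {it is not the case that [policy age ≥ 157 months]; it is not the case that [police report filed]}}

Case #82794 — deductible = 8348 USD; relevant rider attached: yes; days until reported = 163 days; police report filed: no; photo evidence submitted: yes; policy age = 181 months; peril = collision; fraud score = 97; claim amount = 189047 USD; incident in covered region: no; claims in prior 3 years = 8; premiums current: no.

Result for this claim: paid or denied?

Atomic conditions:
  fraud score ≥ 64: 97 ≥ 64 is true
  premiums current: no → false
  relevant rider attached: yes → true
  policy age between 128 months and 271 months: 181 in [128, 271] is true
  peril = flood: collision == flood is false
  days until reported ≥ 57 days: 163 ≥ 57 is true
  incident in covered region: no → false
  claims in prior 3 years ≥ 5: 8 ≥ 5 is true
  claim amount > 153418 USD: 189047 > 153418 is true
  photo evidence submitted: yes → true
  deductible > 10954 USD: 8348 > 10954 is false
  policy age ≥ 157 months: 181 ≥ 157 is true
  police report filed: no → false
Combine:
[1.1] NOT true = false
[1] false OR false OR true = true
[2.1] NOT true = false
[2.2] NOT false = true
[2] false OR true = true
[3] false OR true = true
[4.1] NOT false = true
[4] true OR true = true
[5.2] NOT true = false
[5] true OR false OR false = true
[6.1] NOT true = false
[6.2] NOT false = true
[6] false OR true = true
[root] true AND true AND true AND true AND true AND true = true
Overall: true → paid

Paid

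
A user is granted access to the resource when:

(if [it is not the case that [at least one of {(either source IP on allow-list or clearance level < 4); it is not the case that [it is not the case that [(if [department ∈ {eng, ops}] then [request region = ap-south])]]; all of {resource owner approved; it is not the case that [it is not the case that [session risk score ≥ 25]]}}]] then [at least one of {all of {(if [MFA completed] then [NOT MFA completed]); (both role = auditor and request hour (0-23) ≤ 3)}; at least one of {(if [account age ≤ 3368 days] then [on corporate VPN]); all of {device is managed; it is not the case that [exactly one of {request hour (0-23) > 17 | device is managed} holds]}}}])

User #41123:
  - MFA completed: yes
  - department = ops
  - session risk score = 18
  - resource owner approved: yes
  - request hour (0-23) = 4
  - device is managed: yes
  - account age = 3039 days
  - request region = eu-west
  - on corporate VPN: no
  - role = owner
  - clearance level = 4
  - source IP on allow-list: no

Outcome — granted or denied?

Denied

Atomic conditions:
  source IP on allow-list: no → false
  clearance level < 4: 4 < 4 is false
  department ∈ {eng, ops}: ops is in the set → true
  request region = ap-south: eu-west == ap-south is false
  resource owner approved: yes → true
  session risk score ≥ 25: 18 ≥ 25 is false
  MFA completed: yes → true
  NOT MFA completed: yes → false
  role = auditor: owner == auditor is false
  request hour (0-23) ≤ 3: 4 ≤ 3 is false
  account age ≤ 3368 days: 3039 ≤ 3368 is true
  on corporate VPN: no → false
  device is managed: yes → true
  request hour (0-23) > 17: 4 > 17 is false
Combine:
[1.1.1] false OR false = false
[1.1.2.1.1] true → false = false
[1.1.2.1] NOT false = true
[1.1.2] NOT true = false
[1.1.3.2.1] NOT false = true
[1.1.3.2] NOT true = false
[1.1.3] true AND false = false
[1.1] false OR false OR false = false
[1] NOT false = true
[2.1.1] true → false = false
[2.1.2] false AND false = false
[2.1] false AND false = false
[2.2.1] true → false = false
[2.2.2.2.1] exactly-one(false, true) = true
[2.2.2.2] NOT true = false
[2.2.2] true AND false = false
[2.2] false OR false = false
[2] false OR false = false
[root] true → false = false
Overall: false → denied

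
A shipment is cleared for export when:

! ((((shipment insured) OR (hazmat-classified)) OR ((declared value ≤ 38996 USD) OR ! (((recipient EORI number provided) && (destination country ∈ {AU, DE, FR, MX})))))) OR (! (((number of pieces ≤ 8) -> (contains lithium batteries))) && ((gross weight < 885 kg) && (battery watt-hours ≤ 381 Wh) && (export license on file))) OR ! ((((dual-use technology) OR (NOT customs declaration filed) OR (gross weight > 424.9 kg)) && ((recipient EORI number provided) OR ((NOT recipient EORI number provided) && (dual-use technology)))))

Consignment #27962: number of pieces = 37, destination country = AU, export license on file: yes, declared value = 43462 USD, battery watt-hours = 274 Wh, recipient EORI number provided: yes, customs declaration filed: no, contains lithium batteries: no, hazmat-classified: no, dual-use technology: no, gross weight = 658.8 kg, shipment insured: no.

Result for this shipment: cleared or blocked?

Cleared

Atomic conditions:
  shipment insured: no → false
  hazmat-classified: no → false
  declared value ≤ 38996 USD: 43462 ≤ 38996 is false
  recipient EORI number provided: yes → true
  destination country ∈ {AU, DE, FR, MX}: AU is in the set → true
  number of pieces ≤ 8: 37 ≤ 8 is false
  contains lithium batteries: no → false
  gross weight < 885 kg: 658.8 < 885 is true
  battery watt-hours ≤ 381 Wh: 274 ≤ 381 is true
  export license on file: yes → true
  dual-use technology: no → false
  NOT customs declaration filed: no → true
  gross weight > 424.9 kg: 658.8 > 424.9 is true
  NOT recipient EORI number provided: yes → false
Combine:
[1.1.1] false OR false = false
[1.1.2.2.1] true AND true = true
[1.1.2.2] NOT true = false
[1.1.2] false OR false = false
[1.1] false OR false = false
[1] NOT false = true
[2.1.1] false → false (antecedent false ⇒ implication holds) = true
[2.1] NOT true = false
[2.2] true AND true AND true = true
[2] false AND true = false
[3.1.1] false OR true OR true = true
[3.1.2.2] false AND false = false
[3.1.2] true OR false = true
[3.1] true AND true = true
[3] NOT true = false
[root] true OR false OR false = true
Overall: true → cleared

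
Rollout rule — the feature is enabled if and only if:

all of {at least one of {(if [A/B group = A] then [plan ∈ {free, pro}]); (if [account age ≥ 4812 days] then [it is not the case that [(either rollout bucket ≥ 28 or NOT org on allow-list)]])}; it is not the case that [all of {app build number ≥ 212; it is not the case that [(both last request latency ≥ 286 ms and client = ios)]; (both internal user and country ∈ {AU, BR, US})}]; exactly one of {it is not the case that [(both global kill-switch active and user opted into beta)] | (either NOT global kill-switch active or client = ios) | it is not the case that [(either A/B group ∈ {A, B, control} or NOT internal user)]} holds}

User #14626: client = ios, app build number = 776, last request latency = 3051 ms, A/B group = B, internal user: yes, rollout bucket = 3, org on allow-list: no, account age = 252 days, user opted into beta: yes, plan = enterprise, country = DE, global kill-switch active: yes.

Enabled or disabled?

Atomic conditions:
  A/B group = A: B == A is false
  plan ∈ {free, pro}: enterprise is not in the set → false
  account age ≥ 4812 days: 252 ≥ 4812 is false
  rollout bucket ≥ 28: 3 ≥ 28 is false
  NOT org on allow-list: no → true
  app build number ≥ 212: 776 ≥ 212 is true
  last request latency ≥ 286 ms: 3051 ≥ 286 is true
  client = ios: ios == ios is true
  internal user: yes → true
  country ∈ {AU, BR, US}: DE is not in the set → false
  global kill-switch active: yes → true
  user opted into beta: yes → true
  NOT global kill-switch active: yes → false
  A/B group ∈ {A, B, control}: B is in the set → true
  NOT internal user: yes → false
Combine:
[1.1] false → false (antecedent false ⇒ implication holds) = true
[1.2.2.1] false OR true = true
[1.2.2] NOT true = false
[1.2] false → false (antecedent false ⇒ implication holds) = true
[1] true OR true = true
[2.1.2.1] true AND true = true
[2.1.2] NOT true = false
[2.1.3] true AND false = false
[2.1] true AND false AND false = false
[2] NOT false = true
[3.1.1] true AND true = true
[3.1] NOT true = false
[3.2] false OR true = true
[3.3.1] true OR false = true
[3.3] NOT true = false
[3] exactly-one(false, true, false) = true
[root] true AND true AND true = true
Overall: true → enabled

Enabled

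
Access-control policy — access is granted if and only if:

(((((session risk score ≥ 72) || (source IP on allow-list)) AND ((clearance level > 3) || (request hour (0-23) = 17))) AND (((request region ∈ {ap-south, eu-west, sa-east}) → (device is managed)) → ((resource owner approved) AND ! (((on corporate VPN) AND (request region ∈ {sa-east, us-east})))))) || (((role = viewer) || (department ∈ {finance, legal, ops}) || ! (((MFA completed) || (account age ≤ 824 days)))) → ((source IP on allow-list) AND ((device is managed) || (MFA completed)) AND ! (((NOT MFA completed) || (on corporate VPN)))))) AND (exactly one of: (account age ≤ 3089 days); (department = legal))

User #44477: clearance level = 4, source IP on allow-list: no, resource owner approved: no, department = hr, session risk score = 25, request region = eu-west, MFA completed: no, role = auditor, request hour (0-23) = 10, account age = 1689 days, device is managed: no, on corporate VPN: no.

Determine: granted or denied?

Atomic conditions:
  session risk score ≥ 72: 25 ≥ 72 is false
  source IP on allow-list: no → false
  clearance level > 3: 4 > 3 is true
  request hour (0-23) = 17: 10 == 17 is false
  request region ∈ {ap-south, eu-west, sa-east}: eu-west is in the set → true
  device is managed: no → false
  resource owner approved: no → false
  on corporate VPN: no → false
  request region ∈ {sa-east, us-east}: eu-west is not in the set → false
  role = viewer: auditor == viewer is false
  department ∈ {finance, legal, ops}: hr is not in the set → false
  MFA completed: no → false
  account age ≤ 824 days: 1689 ≤ 824 is false
  NOT MFA completed: no → true
  account age ≤ 3089 days: 1689 ≤ 3089 is true
  department = legal: hr == legal is false
Combine:
[1.1.1.1] false OR false = false
[1.1.1.2] true OR false = true
[1.1.1] false AND true = false
[1.1.2.1] true → false = false
[1.1.2.2.2.1] false AND false = false
[1.1.2.2.2] NOT false = true
[1.1.2.2] false AND true = false
[1.1.2] false → false (antecedent false ⇒ implication holds) = true
[1.1] false AND true = false
[1.2.1.3.1] false OR false = false
[1.2.1.3] NOT false = true
[1.2.1] false OR false OR true = true
[1.2.2.2] false OR false = false
[1.2.2.3.1] true OR false = true
[1.2.2.3] NOT true = false
[1.2.2] false AND false AND false = false
[1.2] true → false = false
[1] false OR false = false
[2] exactly-one(true, false) = true
[root] false AND true = false
Overall: false → denied

Denied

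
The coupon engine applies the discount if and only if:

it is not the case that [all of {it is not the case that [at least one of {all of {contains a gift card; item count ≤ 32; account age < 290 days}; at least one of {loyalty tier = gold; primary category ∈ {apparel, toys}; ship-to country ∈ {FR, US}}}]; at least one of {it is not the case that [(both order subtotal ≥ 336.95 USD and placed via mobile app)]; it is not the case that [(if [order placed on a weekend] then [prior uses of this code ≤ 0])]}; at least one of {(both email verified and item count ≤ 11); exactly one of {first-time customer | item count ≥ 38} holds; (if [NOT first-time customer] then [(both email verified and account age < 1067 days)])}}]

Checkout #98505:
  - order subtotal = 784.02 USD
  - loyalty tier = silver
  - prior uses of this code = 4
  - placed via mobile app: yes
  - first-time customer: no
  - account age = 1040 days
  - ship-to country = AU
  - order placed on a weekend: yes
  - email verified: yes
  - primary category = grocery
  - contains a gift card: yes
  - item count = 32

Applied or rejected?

Atomic conditions:
  contains a gift card: yes → true
  item count ≤ 32: 32 ≤ 32 is true
  account age < 290 days: 1040 < 290 is false
  loyalty tier = gold: silver == gold is false
  primary category ∈ {apparel, toys}: grocery is not in the set → false
  ship-to country ∈ {FR, US}: AU is not in the set → false
  order subtotal ≥ 336.95 USD: 784.02 ≥ 336.95 is true
  placed via mobile app: yes → true
  order placed on a weekend: yes → true
  prior uses of this code ≤ 0: 4 ≤ 0 is false
  email verified: yes → true
  item count ≤ 11: 32 ≤ 11 is false
  first-time customer: no → false
  item count ≥ 38: 32 ≥ 38 is false
  NOT first-time customer: no → true
  account age < 1067 days: 1040 < 1067 is true
Combine:
[1.1.1.1] true AND true AND false = false
[1.1.1.2] false OR false OR false = false
[1.1.1] false OR false = false
[1.1] NOT false = true
[1.2.1.1] true AND true = true
[1.2.1] NOT true = false
[1.2.2.1] true → false = false
[1.2.2] NOT false = true
[1.2] false OR true = true
[1.3.1] true AND false = false
[1.3.2] exactly-one(false, false) = false
[1.3.3.2] true AND true = true
[1.3.3] true → true = true
[1.3] false OR false OR true = true
[1] true AND true AND true = true
[root] NOT true = false
Overall: false → rejected

Rejected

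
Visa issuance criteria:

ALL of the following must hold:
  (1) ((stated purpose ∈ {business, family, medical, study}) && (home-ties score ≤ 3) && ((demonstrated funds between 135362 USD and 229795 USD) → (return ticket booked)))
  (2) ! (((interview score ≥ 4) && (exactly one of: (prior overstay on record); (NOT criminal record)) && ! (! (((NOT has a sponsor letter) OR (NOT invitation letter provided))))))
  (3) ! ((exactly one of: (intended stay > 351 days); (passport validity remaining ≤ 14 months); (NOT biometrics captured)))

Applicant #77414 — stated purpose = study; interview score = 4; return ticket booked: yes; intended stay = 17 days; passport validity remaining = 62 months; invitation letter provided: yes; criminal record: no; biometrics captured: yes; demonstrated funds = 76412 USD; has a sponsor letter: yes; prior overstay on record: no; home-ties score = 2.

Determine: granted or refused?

Granted

Atomic conditions:
  stated purpose ∈ {business, family, medical, study}: study is in the set → true
  home-ties score ≤ 3: 2 ≤ 3 is true
  demonstrated funds between 135362 USD and 229795 USD: 76412 in [135362, 229795] is false
  return ticket booked: yes → true
  interview score ≥ 4: 4 ≥ 4 is true
  prior overstay on record: no → false
  NOT criminal record: no → true
  NOT has a sponsor letter: yes → false
  NOT invitation letter provided: yes → false
  intended stay > 351 days: 17 > 351 is false
  passport validity remaining ≤ 14 months: 62 ≤ 14 is false
  NOT biometrics captured: yes → false
Combine:
[1.3] false → true (antecedent false ⇒ implication holds) = true
[1] true AND true AND true = true
[2.1.2] exactly-one(false, true) = true
[2.1.3.1.1] false OR false = false
[2.1.3.1] NOT false = true
[2.1.3] NOT true = false
[2.1] true AND true AND false = false
[2] NOT false = true
[3.1] exactly-one(false, false, false) = false
[3] NOT false = true
[root] true AND true AND true = true
Overall: true → granted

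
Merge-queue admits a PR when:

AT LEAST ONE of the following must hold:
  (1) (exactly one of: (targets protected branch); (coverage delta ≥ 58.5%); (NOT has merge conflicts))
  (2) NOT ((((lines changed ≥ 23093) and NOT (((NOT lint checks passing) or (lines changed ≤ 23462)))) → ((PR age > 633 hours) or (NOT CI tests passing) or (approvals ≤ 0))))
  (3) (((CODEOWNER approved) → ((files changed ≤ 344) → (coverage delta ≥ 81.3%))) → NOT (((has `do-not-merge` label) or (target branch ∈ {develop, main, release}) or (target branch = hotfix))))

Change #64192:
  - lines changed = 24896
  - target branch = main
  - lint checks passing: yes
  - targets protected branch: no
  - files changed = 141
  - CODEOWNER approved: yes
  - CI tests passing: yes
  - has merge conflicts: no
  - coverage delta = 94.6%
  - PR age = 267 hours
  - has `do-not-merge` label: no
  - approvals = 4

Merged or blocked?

Merged

Atomic conditions:
  targets protected branch: no → false
  coverage delta ≥ 58.5%: 94.6 ≥ 58.5 is true
  NOT has merge conflicts: no → true
  lines changed ≥ 23093: 24896 ≥ 23093 is true
  NOT lint checks passing: yes → false
  lines changed ≤ 23462: 24896 ≤ 23462 is false
  PR age > 633 hours: 267 > 633 is false
  NOT CI tests passing: yes → false
  approvals ≤ 0: 4 ≤ 0 is false
  CODEOWNER approved: yes → true
  files changed ≤ 344: 141 ≤ 344 is true
  coverage delta ≥ 81.3%: 94.6 ≥ 81.3 is true
  has `do-not-merge` label: no → false
  target branch ∈ {develop, main, release}: main is in the set → true
  target branch = hotfix: main == hotfix is false
Combine:
[1] exactly-one(false, true, true) = false
[2.1.1.2.1] false OR false = false
[2.1.1.2] NOT false = true
[2.1.1] true AND true = true
[2.1.2] false OR false OR false = false
[2.1] true → false = false
[2] NOT false = true
[3.1.2] true → true = true
[3.1] true → true = true
[3.2.1] false OR true OR false = true
[3.2] NOT true = false
[3] true → false = false
[root] false OR true OR false = true
Overall: true → merged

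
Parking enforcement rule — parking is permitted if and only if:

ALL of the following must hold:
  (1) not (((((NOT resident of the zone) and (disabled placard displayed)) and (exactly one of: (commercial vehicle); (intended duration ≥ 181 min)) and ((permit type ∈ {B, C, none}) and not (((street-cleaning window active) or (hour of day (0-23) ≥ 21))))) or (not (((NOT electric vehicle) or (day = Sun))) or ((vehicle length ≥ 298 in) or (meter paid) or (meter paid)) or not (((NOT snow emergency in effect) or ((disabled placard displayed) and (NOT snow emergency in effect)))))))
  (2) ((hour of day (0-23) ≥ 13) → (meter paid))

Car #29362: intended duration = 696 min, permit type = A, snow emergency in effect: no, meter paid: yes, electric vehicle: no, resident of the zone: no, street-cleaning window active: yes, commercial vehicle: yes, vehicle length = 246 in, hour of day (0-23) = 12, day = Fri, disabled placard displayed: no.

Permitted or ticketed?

Atomic conditions:
  NOT resident of the zone: no → true
  disabled placard displayed: no → false
  commercial vehicle: yes → true
  intended duration ≥ 181 min: 696 ≥ 181 is true
  permit type ∈ {B, C, none}: A is not in the set → false
  street-cleaning window active: yes → true
  hour of day (0-23) ≥ 21: 12 ≥ 21 is false
  NOT electric vehicle: no → true
  day = Sun: Fri == Sun is false
  vehicle length ≥ 298 in: 246 ≥ 298 is false
  meter paid: yes → true
  NOT snow emergency in effect: no → true
  hour of day (0-23) ≥ 13: 12 ≥ 13 is false
Combine:
[1.1.1.1] true AND false = false
[1.1.1.2] exactly-one(true, true) = false
[1.1.1.3.2.1] true OR false = true
[1.1.1.3.2] NOT true = false
[1.1.1.3] false AND false = false
[1.1.1] false AND false AND false = false
[1.1.2.1.1] true OR false = true
[1.1.2.1] NOT true = false
[1.1.2.2] false OR true OR true = true
[1.1.2.3.1.2] false AND true = false
[1.1.2.3.1] true OR false = true
[1.1.2.3] NOT true = false
[1.1.2] false OR true OR false = true
[1.1] false OR true = true
[1] NOT true = false
[2] false → true (antecedent false ⇒ implication holds) = true
[root] false AND true = false
Overall: false → ticketed

Ticketed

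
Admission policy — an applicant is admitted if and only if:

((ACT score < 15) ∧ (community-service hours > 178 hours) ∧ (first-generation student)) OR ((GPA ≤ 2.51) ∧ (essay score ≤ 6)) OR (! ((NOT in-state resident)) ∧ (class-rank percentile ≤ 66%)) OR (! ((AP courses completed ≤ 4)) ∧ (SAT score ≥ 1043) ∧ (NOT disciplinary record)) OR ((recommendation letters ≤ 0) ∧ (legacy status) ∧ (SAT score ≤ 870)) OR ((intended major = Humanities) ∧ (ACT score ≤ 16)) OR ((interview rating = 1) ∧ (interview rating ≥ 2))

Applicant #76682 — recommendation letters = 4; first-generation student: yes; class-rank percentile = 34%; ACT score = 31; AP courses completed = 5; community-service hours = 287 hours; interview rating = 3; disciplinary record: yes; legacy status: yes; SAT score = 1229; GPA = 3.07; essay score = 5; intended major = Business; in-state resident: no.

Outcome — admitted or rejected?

Rejected

Atomic conditions:
  ACT score < 15: 31 < 15 is false
  community-service hours > 178 hours: 287 > 178 is true
  first-generation student: yes → true
  GPA ≤ 2.51: 3.07 ≤ 2.51 is false
  essay score ≤ 6: 5 ≤ 6 is true
  NOT in-state resident: no → true
  class-rank percentile ≤ 66%: 34 ≤ 66 is true
  AP courses completed ≤ 4: 5 ≤ 4 is false
  SAT score ≥ 1043: 1229 ≥ 1043 is true
  NOT disciplinary record: yes → false
  recommendation letters ≤ 0: 4 ≤ 0 is false
  legacy status: yes → true
  SAT score ≤ 870: 1229 ≤ 870 is false
  intended major = Humanities: Business == Humanities is false
  ACT score ≤ 16: 31 ≤ 16 is false
  interview rating = 1: 3 == 1 is false
  interview rating ≥ 2: 3 ≥ 2 is true
Combine:
[1] false AND true AND true = false
[2] false AND true = false
[3.1] NOT true = false
[3] false AND true = false
[4.1] NOT false = true
[4] true AND true AND false = false
[5] false AND true AND false = false
[6] false AND false = false
[7] false AND true = false
[root] false OR false OR false OR false OR false OR false OR false = false
Overall: false → rejected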